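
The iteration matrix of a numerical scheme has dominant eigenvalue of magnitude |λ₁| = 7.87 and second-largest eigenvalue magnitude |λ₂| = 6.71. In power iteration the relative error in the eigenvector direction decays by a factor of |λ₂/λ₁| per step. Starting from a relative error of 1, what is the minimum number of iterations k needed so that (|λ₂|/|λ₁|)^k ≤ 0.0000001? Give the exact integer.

102

|λ₂/λ₁| = 6.71/7.87 = 0.85260
Need k ≥ ln(0.0000001) / ln(0.85260) = -16.1181 / -0.1595 ≈ 101.080
Smallest integer k satisfying the bound: 102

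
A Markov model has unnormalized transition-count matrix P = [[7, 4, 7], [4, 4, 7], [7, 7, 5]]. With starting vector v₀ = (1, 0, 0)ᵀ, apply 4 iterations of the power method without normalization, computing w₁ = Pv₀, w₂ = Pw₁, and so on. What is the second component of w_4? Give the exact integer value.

28327

w1 = Pv₀ = (7·1 + 4·0 + 7·0; 4·1 + 4·0 + 7·0; 7·1 + 7·0 + 5·0) = (7, 4, 7)
w2 = Pw1 = (7·7 + 4·4 + 7·7; 4·7 + 4·4 + 7·7; 7·7 + 7·4 + 5·7) = (114, 93, 112)
w3 = Pw2 = (1954, 1612, 2009)
w4 = Pw3 = (34189, 28327, 35007)
The requested component of w4 is 28327.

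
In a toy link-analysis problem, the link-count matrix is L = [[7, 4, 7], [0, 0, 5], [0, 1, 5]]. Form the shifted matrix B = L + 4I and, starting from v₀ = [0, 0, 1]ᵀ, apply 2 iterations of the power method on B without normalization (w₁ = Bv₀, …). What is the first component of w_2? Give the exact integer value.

160

B = L + 4I has rows (11, 4, 7); (0, 4, 5); (0, 1, 9)
w1 = Bv₀ = (11·0 + 4·0 + 7·1; 0·0 + 4·0 + 5·1; 0·0 + 1·0 + 9·1) = (7, 5, 9)
w2 = Bw1 = (11·7 + 4·5 + 7·9; 0·7 + 4·5 + 5·9; 0·7 + 1·5 + 9·9) = (160, 65, 86)
Requested component of w2: 160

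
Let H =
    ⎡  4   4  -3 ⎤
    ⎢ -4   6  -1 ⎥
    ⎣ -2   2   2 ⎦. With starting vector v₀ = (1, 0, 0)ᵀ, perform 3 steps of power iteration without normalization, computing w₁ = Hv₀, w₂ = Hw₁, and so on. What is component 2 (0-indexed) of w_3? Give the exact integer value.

w1 = Hv₀ = (4·1 + 4·0 + (-3)·0; (-4)·1 + 6·0 + (-1)·0; (-2)·1 + 2·0 + 2·0) = (4, -4, -2)
w2 = Hw1 = (4·4 + 4·(-4) + (-3)·(-2); (-4)·4 + 6·(-4) + (-1)·(-2); (-2)·4 + 2·(-4) + 2·(-2)) = (6, -38, -20)
w3 = Hw2 = (-68, -232, -128)
The requested component of w3 is -128.

-128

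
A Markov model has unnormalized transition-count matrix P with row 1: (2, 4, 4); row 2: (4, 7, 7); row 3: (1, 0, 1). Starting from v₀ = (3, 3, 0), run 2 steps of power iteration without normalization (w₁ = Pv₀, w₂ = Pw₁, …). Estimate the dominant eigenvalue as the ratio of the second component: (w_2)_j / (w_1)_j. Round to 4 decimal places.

w1 = Pv₀ = (2·3 + 4·3 + 4·0; 4·3 + 7·3 + 7·0; 1·3 + 0·3 + 1·0) = (18, 33, 3)
w2 = Pw1 = (2·18 + 4·33 + 4·3; 4·18 + 7·33 + 7·3; 1·18 + 0·33 + 1·3) = (180, 324, 21)
Ratio at component: 324 / 33 = 9.8182

9.8182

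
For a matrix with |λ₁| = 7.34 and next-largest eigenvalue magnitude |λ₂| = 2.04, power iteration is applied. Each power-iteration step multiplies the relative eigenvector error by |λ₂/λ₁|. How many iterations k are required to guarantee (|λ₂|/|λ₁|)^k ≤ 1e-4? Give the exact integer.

|λ₂/λ₁| = 2.04/7.34 = 0.27793
Need k ≥ ln(1e-4) / ln(0.27793) = -9.2103 / -1.2804 ≈ 7.193
Smallest integer k satisfying the bound: 8

8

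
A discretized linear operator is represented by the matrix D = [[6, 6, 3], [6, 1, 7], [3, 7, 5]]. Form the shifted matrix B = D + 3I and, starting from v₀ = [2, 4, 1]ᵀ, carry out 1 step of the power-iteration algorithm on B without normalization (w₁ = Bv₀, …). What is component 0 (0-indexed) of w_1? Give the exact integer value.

45

B = D + 3I has rows (9, 6, 3); (6, 4, 7); (3, 7, 8)
w1 = Bv₀ = (9·2 + 6·4 + 3·1; 6·2 + 4·4 + 7·1; 3·2 + 7·4 + 8·1) = (45, 35, 42)
Requested component of w1: 45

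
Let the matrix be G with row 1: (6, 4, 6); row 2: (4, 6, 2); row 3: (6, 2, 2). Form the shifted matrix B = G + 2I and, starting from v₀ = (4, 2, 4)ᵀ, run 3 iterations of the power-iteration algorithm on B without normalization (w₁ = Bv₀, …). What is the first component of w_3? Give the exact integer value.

13984

B = G + 2I has rows (8, 4, 6); (4, 8, 2); (6, 2, 4)
w1 = Bv₀ = (64, 40, 44)
w2 = Bw1 = (936, 664, 640)
w3 = Bw2 = (13984, 10336, 9504)
Requested component of w3: 13984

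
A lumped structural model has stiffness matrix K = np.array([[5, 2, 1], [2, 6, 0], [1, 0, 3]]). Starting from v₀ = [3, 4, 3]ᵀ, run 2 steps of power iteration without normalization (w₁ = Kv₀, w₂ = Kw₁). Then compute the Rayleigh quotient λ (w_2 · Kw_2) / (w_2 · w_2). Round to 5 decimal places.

7.62653

w1 = Kv₀ = (5·3 + 2·4 + 1·3; 2·3 + 6·4 + 0·3; 1·3 + 0·4 + 3·3) = (26, 30, 12)
w2 = Kw1 = (5·26 + 2·30 + 1·12; 2·26 + 6·30 + 0·12; 1·26 + 0·30 + 3·12) = (202, 232, 62)
Kw2 = (1536, 1796, 388)
w2·Kw2 = 202·1536 + 232·1796 + 62·388 = 751000; w2·w2 = 202·202 + 232·232 + 62·62 = 98472
λ ≈ 751000/98472 = 7.62653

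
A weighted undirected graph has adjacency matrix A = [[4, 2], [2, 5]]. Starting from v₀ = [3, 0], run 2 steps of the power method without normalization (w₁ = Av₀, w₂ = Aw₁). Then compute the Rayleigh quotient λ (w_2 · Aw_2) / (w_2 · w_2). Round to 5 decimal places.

w1 = Av₀ = (12, 6)
w2 = Aw1 = (60, 54)
Aw2 = (348, 390)
w2·Aw2 = 60·348 + 54·390 = 41940; w2·w2 = 60·60 + 54·54 = 6516
λ ≈ 41940/6516 = 6.43646

6.43646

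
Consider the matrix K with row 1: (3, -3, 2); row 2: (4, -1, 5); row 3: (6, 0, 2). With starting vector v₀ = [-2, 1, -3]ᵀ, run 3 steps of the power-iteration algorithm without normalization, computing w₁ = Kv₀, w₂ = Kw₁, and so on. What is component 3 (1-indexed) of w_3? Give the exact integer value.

w1 = Kv₀ = (-15, -24, -18)
w2 = Kw1 = (-9, -126, -126)
w3 = Kw2 = (99, -540, -306)
The requested component of w3 is -306.

-306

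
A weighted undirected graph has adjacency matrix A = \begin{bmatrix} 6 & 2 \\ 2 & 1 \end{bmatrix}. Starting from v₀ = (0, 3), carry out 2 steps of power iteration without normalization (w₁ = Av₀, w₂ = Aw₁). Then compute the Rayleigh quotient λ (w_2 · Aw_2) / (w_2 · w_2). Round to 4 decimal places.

w1 = Av₀ = (6·0 + 2·3; 2·0 + 1·3) = (6, 3)
w2 = Aw1 = (6·6 + 2·3; 2·6 + 1·3) = (42, 15)
Aw2 = (282, 99)
w2·Aw2 = 42·282 + 15·99 = 13329; w2·w2 = 42·42 + 15·15 = 1989
λ ≈ 13329/1989 = 6.7014

6.7014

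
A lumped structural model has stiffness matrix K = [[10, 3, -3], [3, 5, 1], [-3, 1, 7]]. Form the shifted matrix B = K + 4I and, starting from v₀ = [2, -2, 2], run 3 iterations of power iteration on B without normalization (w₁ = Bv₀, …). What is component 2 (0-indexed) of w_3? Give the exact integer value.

B = K + 4I has rows (14, 3, -3); (3, 9, 1); (-3, 1, 11)
w1 = Bv₀ = (16, -10, 14)
w2 = Bw1 = (152, -28, 96)
w3 = Bw2 = (1756, 300, 572)
Requested component of w3: 572

572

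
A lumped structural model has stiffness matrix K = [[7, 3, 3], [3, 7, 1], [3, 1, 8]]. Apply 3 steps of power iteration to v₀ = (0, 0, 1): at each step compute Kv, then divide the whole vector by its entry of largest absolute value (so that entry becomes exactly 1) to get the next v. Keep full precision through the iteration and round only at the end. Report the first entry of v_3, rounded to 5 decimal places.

0.82895

Kv0 = (3.000000, 1.000000, 8.000000); divide by 8.000000 → v1 = (0.375000, 0.125000, 1.000000)
Kv1 = (6.000000, 3.000000, 9.250000); divide by 9.250000 → v2 = (0.648649, 0.324324, 1.000000)
Kv2 = (8.513514, 5.216216, 10.270270); divide by 10.270270 → v3 = (0.828947, 0.507895, 1.000000)
Requested entry of v3: 630/760 = 0.82895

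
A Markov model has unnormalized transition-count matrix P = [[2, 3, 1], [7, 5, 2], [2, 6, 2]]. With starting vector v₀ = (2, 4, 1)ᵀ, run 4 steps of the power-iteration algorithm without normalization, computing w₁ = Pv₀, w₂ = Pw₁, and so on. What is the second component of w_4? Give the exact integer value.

36448

w1 = Pv₀ = (2·2 + 3·4 + 1·1; 7·2 + 5·4 + 2·1; 2·2 + 6·4 + 2·1) = (17, 36, 30)
w2 = Pw1 = (2·17 + 3·36 + 1·30; 7·17 + 5·36 + 2·30; 2·17 + 6·36 + 2·30) = (172, 359, 310)
w3 = Pw2 = (1731, 3619, 3118)
w4 = Pw3 = (17437, 36448, 31412)
The requested component of w4 is 36448.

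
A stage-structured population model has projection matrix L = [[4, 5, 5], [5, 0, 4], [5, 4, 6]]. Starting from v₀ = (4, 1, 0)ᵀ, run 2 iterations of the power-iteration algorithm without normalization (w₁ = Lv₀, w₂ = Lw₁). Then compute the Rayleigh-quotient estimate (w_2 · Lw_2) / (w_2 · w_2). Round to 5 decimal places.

λ ≈ 13.10615

w1 = Lv₀ = (4·4 + 5·1 + 5·0; 5·4 + 0·1 + 4·0; 5·4 + 4·1 + 6·0) = (21, 20, 24)
w2 = Lw1 = (4·21 + 5·20 + 5·24; 5·21 + 0·20 + 4·24; 5·21 + 4·20 + 6·24) = (304, 201, 329)
Lw2 = (3866, 2836, 4298)
w2·Lw2 = 304·3866 + 201·2836 + 329·4298 = 3159342; w2·w2 = 304·304 + 201·201 + 329·329 = 241058
λ ≈ 3159342/241058 = 13.10615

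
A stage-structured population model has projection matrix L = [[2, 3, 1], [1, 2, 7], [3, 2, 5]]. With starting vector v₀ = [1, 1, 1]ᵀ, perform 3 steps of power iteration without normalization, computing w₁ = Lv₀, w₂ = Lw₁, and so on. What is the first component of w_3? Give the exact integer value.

w1 = Lv₀ = (6, 10, 10)
w2 = Lw1 = (52, 96, 88)
w3 = Lw2 = (480, 860, 788)
The requested component of w3 is 480.

480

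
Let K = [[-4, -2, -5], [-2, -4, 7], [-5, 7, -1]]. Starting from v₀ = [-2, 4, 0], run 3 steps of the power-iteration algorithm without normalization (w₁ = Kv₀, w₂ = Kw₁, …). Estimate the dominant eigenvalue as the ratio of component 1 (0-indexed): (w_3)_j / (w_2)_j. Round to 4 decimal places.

w1 = Kv₀ = (0, -12, 38)
w2 = Kw1 = (-166, 314, -122)
w3 = Kw2 = (646, -1778, 3150)
Ratio at component: -1778 / 314 = -5.6624

-5.6624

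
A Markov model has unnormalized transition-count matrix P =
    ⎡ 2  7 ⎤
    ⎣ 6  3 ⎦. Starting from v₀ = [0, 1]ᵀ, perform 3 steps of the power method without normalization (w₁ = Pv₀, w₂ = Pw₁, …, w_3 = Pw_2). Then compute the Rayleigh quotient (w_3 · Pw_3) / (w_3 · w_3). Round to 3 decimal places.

λ ≈ 8.835

w1 = Pv₀ = (2·0 + 7·1; 6·0 + 3·1) = (7, 3)
w2 = Pw1 = (2·7 + 7·3; 6·7 + 3·3) = (35, 51)
w3 = Pw2 = (427, 363)
Pw3 = (3395, 3651)
w3·Pw3 = 427·3395 + 363·3651 = 2774978; w3·w3 = 427·427 + 363·363 = 314098
λ ≈ 2774978/314098 = 8.835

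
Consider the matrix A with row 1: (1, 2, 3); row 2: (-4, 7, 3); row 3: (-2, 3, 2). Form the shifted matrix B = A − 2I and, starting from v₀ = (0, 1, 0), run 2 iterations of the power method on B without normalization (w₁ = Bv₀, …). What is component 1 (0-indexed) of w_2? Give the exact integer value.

26

B = A − 2I has rows (-1, 2, 3); (-4, 5, 3); (-2, 3, 0)
w1 = Bv₀ = ((-1)·0 + 2·1 + 3·0; (-4)·0 + 5·1 + 3·0; (-2)·0 + 3·1 + 0·0) = (2, 5, 3)
w2 = Bw1 = ((-1)·2 + 2·5 + 3·3; (-4)·2 + 5·5 + 3·3; (-2)·2 + 3·5 + 0·3) = (17, 26, 11)
Requested component of w2: 26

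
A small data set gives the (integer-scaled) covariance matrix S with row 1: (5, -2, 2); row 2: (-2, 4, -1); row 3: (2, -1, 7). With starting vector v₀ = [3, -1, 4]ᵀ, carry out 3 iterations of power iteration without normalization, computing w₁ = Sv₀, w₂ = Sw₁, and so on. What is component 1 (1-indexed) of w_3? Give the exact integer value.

2015

w1 = Sv₀ = (5·3 + (-2)·(-1) + 2·4; (-2)·3 + 4·(-1) + (-1)·4; 2·3 + (-1)·(-1) + 7·4) = (25, -14, 35)
w2 = Sw1 = (5·25 + (-2)·(-14) + 2·35; (-2)·25 + 4·(-14) + (-1)·35; 2·25 + (-1)·(-14) + 7·35) = (223, -141, 309)
w3 = Sw2 = (2015, -1319, 2750)
The requested component of w3 is 2015.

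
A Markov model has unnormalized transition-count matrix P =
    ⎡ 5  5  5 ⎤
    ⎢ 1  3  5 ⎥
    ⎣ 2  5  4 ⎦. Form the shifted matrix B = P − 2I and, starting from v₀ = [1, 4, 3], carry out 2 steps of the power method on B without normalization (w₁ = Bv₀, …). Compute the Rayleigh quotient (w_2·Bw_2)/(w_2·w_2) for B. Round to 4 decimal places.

B = P − 2I has rows (3, 5, 5); (1, 1, 5); (2, 5, 2)
w1 = Bv₀ = (3·1 + 5·4 + 5·3; 1·1 + 1·4 + 5·3; 2·1 + 5·4 + 2·3) = (38, 20, 28)
w2 = Bw1 = (3·38 + 5·20 + 5·28; 1·38 + 1·20 + 5·28; 2·38 + 5·20 + 2·28) = (354, 198, 232)
Bw2 = (3212, 1712, 2162)
w2·Bw2 = 1977608; w2·w2 = 218344; μ ≈ 1977608/218344 = 9.0573

μ ≈ 9.0573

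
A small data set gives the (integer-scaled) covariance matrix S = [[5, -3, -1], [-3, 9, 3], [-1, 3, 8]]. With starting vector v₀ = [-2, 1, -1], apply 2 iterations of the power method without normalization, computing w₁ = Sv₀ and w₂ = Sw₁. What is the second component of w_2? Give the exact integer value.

135

w1 = Sv₀ = (-12, 12, -3)
w2 = Sw1 = (-93, 135, 24)
The requested component of w2 is 135.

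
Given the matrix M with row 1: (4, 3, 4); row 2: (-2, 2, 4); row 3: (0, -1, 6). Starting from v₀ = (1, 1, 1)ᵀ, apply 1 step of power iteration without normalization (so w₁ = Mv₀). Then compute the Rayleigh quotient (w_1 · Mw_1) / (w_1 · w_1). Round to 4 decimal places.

λ ≈ 6.1111

w1 = Mv₀ = (4·1 + 3·1 + 4·1; (-2)·1 + 2·1 + 4·1; 0·1 + (-1)·1 + 6·1) = (11, 4, 5)
Mw1 = (76, 6, 26)
w1·Mw1 = 11·76 + 4·6 + 5·26 = 990; w1·w1 = 11·11 + 4·4 + 5·5 = 162
λ ≈ 990/162 = 6.1111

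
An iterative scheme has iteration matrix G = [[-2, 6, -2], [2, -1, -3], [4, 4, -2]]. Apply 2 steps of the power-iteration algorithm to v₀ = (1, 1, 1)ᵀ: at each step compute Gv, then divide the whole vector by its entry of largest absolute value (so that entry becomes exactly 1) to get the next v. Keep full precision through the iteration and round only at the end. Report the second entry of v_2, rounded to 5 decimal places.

0.42857

Gv0 = (2.000000, -2.000000, 6.000000); divide by 6.000000 → v1 = (0.333333, -0.333333, 1.000000)
Gv1 = (-4.666667, -2.000000, -2.000000); divide by -4.666667 → v2 = (1.000000, 0.428571, 0.428571)
Requested entry of v2: -12/-28 = 0.42857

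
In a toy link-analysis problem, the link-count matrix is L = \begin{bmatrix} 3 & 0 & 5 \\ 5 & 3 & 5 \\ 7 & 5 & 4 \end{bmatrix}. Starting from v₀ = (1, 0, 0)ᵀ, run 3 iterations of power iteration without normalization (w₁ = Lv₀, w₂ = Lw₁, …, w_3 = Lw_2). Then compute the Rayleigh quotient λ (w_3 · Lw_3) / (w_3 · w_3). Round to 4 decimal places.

w1 = Lv₀ = (3·1 + 0·0 + 5·0; 5·1 + 3·0 + 5·0; 7·1 + 5·0 + 4·0) = (3, 5, 7)
w2 = Lw1 = (3·3 + 0·5 + 5·7; 5·3 + 3·5 + 5·7; 7·3 + 5·5 + 4·7) = (44, 65, 74)
w3 = Lw2 = (502, 785, 929)
Lw3 = (6151, 9510, 11155)
w3·Lw3 = 502·6151 + 785·9510 + 929·11155 = 20916147; w3·w3 = 502·502 + 785·785 + 929·929 = 1731270
λ ≈ 20916147/1731270 = 12.0814

12.0814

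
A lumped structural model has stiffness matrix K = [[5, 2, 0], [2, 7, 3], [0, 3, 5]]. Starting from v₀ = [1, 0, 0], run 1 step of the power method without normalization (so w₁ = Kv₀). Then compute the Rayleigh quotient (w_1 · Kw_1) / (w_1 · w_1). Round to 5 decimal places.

w1 = Kv₀ = (5·1 + 2·0 + 0·0; 2·1 + 7·0 + 3·0; 0·1 + 3·0 + 5·0) = (5, 2, 0)
Kw1 = (29, 24, 6)
w1·Kw1 = 5·29 + 2·24 + 0·6 = 193; w1·w1 = 5·5 + 2·2 + 0·0 = 29
λ ≈ 193/29 = 6.65517

λ ≈ 6.65517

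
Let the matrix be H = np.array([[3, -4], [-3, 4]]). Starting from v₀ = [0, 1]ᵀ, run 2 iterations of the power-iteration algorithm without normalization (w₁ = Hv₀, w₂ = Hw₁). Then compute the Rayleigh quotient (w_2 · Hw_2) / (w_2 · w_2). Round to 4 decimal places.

λ ≈ 7.0000

w1 = Hv₀ = (3·0 + (-4)·1; (-3)·0 + 4·1) = (-4, 4)
w2 = Hw1 = (3·(-4) + (-4)·4; (-3)·(-4) + 4·4) = (-28, 28)
Hw2 = (-196, 196)
w2·Hw2 = (-28)·(-196) + 28·196 = 10976; w2·w2 = (-28)·(-28) + 28·28 = 1568
λ ≈ 10976/1568 = 7.0000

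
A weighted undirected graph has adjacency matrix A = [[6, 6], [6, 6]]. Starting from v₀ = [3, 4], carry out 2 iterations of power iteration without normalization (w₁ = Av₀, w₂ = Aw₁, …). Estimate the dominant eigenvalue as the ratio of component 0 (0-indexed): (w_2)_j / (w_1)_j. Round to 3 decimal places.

w1 = Av₀ = (6·3 + 6·4; 6·3 + 6·4) = (42, 42)
w2 = Aw1 = (6·42 + 6·42; 6·42 + 6·42) = (504, 504)
Ratio at component: 504 / 42 = 12.000

λ ≈ 12.000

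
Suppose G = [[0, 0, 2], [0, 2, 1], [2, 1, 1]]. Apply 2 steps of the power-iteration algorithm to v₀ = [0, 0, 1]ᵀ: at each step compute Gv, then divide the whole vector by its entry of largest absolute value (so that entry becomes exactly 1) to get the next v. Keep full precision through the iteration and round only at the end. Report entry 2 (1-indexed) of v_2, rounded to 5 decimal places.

Gv0 = (2.000000, 1.000000, 1.000000); divide by 2.000000 → v1 = (1.000000, 0.500000, 0.500000)
Gv1 = (1.000000, 1.500000, 3.000000); divide by 3.000000 → v2 = (0.333333, 0.500000, 1.000000)
Requested entry of v2: 3/6 = 0.50000

0.50000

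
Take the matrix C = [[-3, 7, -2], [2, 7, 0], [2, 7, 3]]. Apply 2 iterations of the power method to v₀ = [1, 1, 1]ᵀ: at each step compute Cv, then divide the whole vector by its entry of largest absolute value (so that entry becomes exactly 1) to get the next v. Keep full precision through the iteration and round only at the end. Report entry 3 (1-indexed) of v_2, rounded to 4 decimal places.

1.0000

Cv0 = (2.00000, 9.00000, 12.00000); divide by 12.00000 → v1 = (0.16667, 0.75000, 1.00000)
Cv1 = (2.75000, 5.58333, 8.58333); divide by 8.58333 → v2 = (0.32039, 0.65049, 1.00000)
Requested entry of v2: 103/103 = 1.0000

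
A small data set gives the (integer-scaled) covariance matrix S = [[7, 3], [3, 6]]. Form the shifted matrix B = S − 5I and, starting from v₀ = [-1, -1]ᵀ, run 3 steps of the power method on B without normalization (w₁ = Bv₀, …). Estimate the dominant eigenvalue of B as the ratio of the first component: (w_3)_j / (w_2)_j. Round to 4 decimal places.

μ ≈ 4.5909

B = S − 5I has rows (2, 3); (3, 1)
w1 = Bv₀ = (-5, -4)
w2 = Bw1 = (-22, -19)
w3 = Bw2 = (-101, -85)
Ratio: -101/-22 = 4.5909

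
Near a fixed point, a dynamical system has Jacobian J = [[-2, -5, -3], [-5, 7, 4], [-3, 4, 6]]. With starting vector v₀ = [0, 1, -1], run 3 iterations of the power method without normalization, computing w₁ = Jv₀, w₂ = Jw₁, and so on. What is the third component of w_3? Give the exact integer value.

143

w1 = Jv₀ = (-2, 3, -2)
w2 = Jw1 = (-5, 23, 6)
w3 = Jw2 = (-123, 210, 143)
The requested component of w3 is 143.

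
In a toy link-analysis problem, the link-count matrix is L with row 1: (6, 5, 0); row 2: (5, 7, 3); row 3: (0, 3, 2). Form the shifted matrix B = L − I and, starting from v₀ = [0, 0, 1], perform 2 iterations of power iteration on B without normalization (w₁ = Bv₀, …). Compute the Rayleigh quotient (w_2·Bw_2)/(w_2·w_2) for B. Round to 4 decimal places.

B = L − I has rows (5, 5, 0); (5, 6, 3); (0, 3, 1)
w1 = Bv₀ = (5·0 + 5·0 + 0·1; 5·0 + 6·0 + 3·1; 0·0 + 3·0 + 1·1) = (0, 3, 1)
w2 = Bw1 = (5·0 + 5·3 + 0·1; 5·0 + 6·3 + 3·1; 0·0 + 3·3 + 1·1) = (15, 21, 10)
Bw2 = (180, 231, 73)
w2·Bw2 = 8281; w2·w2 = 766; μ ≈ 8281/766 = 10.8107

μ ≈ 10.8107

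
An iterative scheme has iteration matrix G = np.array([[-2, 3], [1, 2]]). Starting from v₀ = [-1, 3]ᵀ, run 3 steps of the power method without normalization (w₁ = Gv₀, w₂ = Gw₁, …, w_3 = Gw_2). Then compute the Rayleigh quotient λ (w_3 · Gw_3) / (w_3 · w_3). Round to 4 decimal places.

w1 = Gv₀ = ((-2)·(-1) + 3·3; 1·(-1) + 2·3) = (11, 5)
w2 = Gw1 = ((-2)·11 + 3·5; 1·11 + 2·5) = (-7, 21)
w3 = Gw2 = (77, 35)
Gw3 = (-49, 147)
w3·Gw3 = 77·(-49) + 35·147 = 1372; w3·w3 = 77·77 + 35·35 = 7154
λ ≈ 1372/7154 = 0.1918

λ ≈ 0.1918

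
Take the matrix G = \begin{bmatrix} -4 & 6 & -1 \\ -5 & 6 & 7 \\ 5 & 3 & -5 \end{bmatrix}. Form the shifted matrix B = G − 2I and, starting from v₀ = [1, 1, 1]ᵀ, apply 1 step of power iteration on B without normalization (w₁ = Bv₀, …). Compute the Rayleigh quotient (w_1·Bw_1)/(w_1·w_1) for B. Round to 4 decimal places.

B = G − 2I has rows (-6, 6, -1); (-5, 4, 7); (5, 3, -7)
w1 = Bv₀ = ((-6)·1 + 6·1 + (-1)·1; (-5)·1 + 4·1 + 7·1; 5·1 + 3·1 + (-7)·1) = (-1, 6, 1)
Bw1 = (41, 36, 6)
w1·Bw1 = 181; w1·w1 = 38; μ ≈ 181/38 = 4.7632

μ ≈ 4.7632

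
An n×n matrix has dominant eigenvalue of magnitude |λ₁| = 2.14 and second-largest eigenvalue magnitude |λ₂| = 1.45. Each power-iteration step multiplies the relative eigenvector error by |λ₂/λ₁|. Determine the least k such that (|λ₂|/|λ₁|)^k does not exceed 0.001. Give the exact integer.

18

|λ₂/λ₁| = 1.45/2.14 = 0.67757
Need k ≥ ln(0.001) / ln(0.67757) = -6.9078 / -0.3892 ≈ 17.747
Smallest integer k satisfying the bound: 18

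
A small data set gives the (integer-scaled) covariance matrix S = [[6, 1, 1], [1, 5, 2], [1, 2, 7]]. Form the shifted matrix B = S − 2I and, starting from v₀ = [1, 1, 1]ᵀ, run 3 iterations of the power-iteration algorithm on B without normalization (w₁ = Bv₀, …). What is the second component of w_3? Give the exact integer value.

274

B = S − 2I has rows (4, 1, 1); (1, 3, 2); (1, 2, 5)
w1 = Bv₀ = (6, 6, 8)
w2 = Bw1 = (38, 40, 58)
w3 = Bw2 = (250, 274, 408)
Requested component of w3: 274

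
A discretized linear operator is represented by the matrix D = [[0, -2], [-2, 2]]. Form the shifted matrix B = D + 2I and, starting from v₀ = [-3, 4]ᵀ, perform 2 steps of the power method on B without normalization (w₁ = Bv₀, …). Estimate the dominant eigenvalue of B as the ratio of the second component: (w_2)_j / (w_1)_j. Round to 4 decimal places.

B = D + 2I has rows (2, -2); (-2, 4)
w1 = Bv₀ = (-14, 22)
w2 = Bw1 = (-72, 116)
Ratio: 116/22 = 5.2727

5.2727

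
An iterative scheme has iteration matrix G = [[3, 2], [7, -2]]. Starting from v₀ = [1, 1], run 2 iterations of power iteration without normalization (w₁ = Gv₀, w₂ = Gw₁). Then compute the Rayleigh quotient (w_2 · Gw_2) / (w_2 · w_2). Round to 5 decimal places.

w1 = Gv₀ = (3·1 + 2·1; 7·1 + (-2)·1) = (5, 5)
w2 = Gw1 = (3·5 + 2·5; 7·5 + (-2)·5) = (25, 25)
Gw2 = (125, 125)
w2·Gw2 = 25·125 + 25·125 = 6250; w2·w2 = 25·25 + 25·25 = 1250
λ ≈ 6250/1250 = 5.00000

5.00000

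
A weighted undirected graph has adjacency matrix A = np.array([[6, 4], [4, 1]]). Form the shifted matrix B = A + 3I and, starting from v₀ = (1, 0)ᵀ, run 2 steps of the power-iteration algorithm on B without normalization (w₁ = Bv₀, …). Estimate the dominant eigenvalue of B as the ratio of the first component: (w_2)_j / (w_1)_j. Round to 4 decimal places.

10.7778

B = A + 3I has rows (9, 4); (4, 4)
w1 = Bv₀ = (9, 4)
w2 = Bw1 = (97, 52)
Ratio: 97/9 = 10.7778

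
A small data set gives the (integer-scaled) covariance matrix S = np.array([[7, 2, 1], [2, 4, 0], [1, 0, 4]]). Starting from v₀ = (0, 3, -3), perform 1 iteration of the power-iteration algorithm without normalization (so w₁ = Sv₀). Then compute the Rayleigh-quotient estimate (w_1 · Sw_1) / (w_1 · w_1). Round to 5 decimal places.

4.33333

w1 = Sv₀ = (7·0 + 2·3 + 1·(-3); 2·0 + 4·3 + 0·(-3); 1·0 + 0·3 + 4·(-3)) = (3, 12, -12)
Sw1 = (33, 54, -45)
w1·Sw1 = 3·33 + 12·54 + (-12)·(-45) = 1287; w1·w1 = 3·3 + 12·12 + (-12)·(-12) = 297
λ ≈ 1287/297 = 4.33333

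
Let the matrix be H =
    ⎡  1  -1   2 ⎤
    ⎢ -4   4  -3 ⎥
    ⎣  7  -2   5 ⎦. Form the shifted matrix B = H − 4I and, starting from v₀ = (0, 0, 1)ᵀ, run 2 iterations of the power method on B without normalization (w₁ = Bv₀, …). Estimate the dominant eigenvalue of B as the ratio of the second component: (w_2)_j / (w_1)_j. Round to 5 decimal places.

3.66667

B = H − 4I has rows (-3, -1, 2); (-4, 0, -3); (7, -2, 1)
w1 = Bv₀ = (2, -3, 1)
w2 = Bw1 = (-1, -11, 21)
Ratio: -11/-3 = 3.66667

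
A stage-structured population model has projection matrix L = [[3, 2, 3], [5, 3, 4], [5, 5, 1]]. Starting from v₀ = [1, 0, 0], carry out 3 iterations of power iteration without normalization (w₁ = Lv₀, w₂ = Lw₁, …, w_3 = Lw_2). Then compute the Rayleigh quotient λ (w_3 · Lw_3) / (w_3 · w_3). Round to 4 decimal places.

w1 = Lv₀ = (3·1 + 2·0 + 3·0; 5·1 + 3·0 + 4·0; 5·1 + 5·0 + 1·0) = (3, 5, 5)
w2 = Lw1 = (3·3 + 2·5 + 3·5; 5·3 + 3·5 + 4·5; 5·3 + 5·5 + 1·5) = (34, 50, 45)
w3 = Lw2 = (337, 500, 465)
Lw3 = (3406, 5045, 4650)
w3·Lw3 = 337·3406 + 500·5045 + 465·4650 = 5832572; w3·w3 = 337·337 + 500·500 + 465·465 = 579794
λ ≈ 5832572/579794 = 10.0597

10.0597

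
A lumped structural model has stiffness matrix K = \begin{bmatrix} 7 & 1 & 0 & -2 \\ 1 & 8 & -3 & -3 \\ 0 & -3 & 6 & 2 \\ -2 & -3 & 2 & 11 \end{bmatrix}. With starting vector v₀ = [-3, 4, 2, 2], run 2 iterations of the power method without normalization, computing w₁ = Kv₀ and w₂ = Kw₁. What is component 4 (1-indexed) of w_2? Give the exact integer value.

219

w1 = Kv₀ = (-21, 17, 4, 20)
w2 = Kw1 = (-170, 43, 13, 219)
The requested component of w2 is 219.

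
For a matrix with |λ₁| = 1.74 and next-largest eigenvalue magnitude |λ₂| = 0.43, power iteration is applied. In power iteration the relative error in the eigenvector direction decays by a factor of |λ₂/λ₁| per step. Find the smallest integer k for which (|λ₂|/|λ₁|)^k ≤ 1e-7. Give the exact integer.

12

|λ₂/λ₁| = 0.43/1.74 = 0.24713
Need k ≥ ln(1e-7) / ln(0.24713) = -16.1181 / -1.3979 ≈ 11.531
Smallest integer k satisfying the bound: 12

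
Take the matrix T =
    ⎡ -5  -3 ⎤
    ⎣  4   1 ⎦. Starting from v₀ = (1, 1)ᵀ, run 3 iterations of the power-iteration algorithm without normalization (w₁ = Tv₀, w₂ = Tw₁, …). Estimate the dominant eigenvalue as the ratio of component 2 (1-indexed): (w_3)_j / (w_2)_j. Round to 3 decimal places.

w1 = Tv₀ = ((-5)·1 + (-3)·1; 4·1 + 1·1) = (-8, 5)
w2 = Tw1 = ((-5)·(-8) + (-3)·5; 4·(-8) + 1·5) = (25, -27)
w3 = Tw2 = (-44, 73)
Ratio at component: 73 / -27 = -2.704

λ ≈ -2.704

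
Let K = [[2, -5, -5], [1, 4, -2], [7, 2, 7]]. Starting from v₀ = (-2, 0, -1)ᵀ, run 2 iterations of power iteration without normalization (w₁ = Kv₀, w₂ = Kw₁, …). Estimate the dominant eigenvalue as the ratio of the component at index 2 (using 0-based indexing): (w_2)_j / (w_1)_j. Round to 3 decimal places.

6.667

w1 = Kv₀ = (2·(-2) + (-5)·0 + (-5)·(-1); 1·(-2) + 4·0 + (-2)·(-1); 7·(-2) + 2·0 + 7·(-1)) = (1, 0, -21)
w2 = Kw1 = (2·1 + (-5)·0 + (-5)·(-21); 1·1 + 4·0 + (-2)·(-21); 7·1 + 2·0 + 7·(-21)) = (107, 43, -140)
Ratio at component: -140 / -21 = 6.667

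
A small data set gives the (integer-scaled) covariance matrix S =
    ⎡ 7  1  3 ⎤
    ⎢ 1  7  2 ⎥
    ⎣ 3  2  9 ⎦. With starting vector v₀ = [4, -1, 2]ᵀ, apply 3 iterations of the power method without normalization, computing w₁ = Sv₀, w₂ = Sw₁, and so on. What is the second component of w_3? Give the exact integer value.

w1 = Sv₀ = (7·4 + 1·(-1) + 3·2; 1·4 + 7·(-1) + 2·2; 3·4 + 2·(-1) + 9·2) = (33, 1, 28)
w2 = Sw1 = (7·33 + 1·1 + 3·28; 1·33 + 7·1 + 2·28; 3·33 + 2·1 + 9·28) = (316, 96, 353)
w3 = Sw2 = (3367, 1694, 4317)
The requested component of w3 is 1694.

1694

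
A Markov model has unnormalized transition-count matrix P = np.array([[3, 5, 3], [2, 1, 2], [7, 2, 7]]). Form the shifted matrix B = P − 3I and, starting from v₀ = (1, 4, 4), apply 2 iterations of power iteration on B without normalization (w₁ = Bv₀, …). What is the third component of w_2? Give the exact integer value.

352

B = P − 3I has rows (0, 5, 3); (2, -2, 2); (7, 2, 4)
w1 = Bv₀ = (0·1 + 5·4 + 3·4; 2·1 + (-2)·4 + 2·4; 7·1 + 2·4 + 4·4) = (32, 2, 31)
w2 = Bw1 = (0·32 + 5·2 + 3·31; 2·32 + (-2)·2 + 2·31; 7·32 + 2·2 + 4·31) = (103, 122, 352)
Requested component of w2: 352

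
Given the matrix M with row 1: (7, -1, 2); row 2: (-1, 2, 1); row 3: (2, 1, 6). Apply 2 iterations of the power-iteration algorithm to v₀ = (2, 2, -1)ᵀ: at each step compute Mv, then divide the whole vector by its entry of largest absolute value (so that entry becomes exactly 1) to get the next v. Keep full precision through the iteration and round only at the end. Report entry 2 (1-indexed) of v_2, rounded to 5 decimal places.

Mv0 = (10.000000, 1.000000, 0.000000); divide by 10.000000 → v1 = (1.000000, 0.100000, 0.000000)
Mv1 = (6.900000, -0.800000, 2.100000); divide by 6.900000 → v2 = (1.000000, -0.115942, 0.304348)
Requested entry of v2: -8/69 = -0.11594

-0.11594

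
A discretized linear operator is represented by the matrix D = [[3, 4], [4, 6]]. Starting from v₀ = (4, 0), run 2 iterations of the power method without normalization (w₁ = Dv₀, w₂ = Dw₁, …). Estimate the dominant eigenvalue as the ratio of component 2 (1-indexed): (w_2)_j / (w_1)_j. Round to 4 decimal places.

w1 = Dv₀ = (3·4 + 4·0; 4·4 + 6·0) = (12, 16)
w2 = Dw1 = (3·12 + 4·16; 4·12 + 6·16) = (100, 144)
Ratio at component: 144 / 16 = 9.0000

λ ≈ 9.0000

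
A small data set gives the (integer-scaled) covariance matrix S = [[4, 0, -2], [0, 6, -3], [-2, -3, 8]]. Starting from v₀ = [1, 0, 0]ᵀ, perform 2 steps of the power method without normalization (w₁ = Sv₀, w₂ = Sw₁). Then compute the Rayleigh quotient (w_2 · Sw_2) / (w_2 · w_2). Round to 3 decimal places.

w1 = Sv₀ = (4·1 + 0·0 + (-2)·0; 0·1 + 6·0 + (-3)·0; (-2)·1 + (-3)·0 + 8·0) = (4, 0, -2)
w2 = Sw1 = (4·4 + 0·0 + (-2)·(-2); 0·4 + 6·0 + (-3)·(-2); (-2)·4 + (-3)·0 + 8·(-2)) = (20, 6, -24)
Sw2 = (128, 108, -250)
w2·Sw2 = 20·128 + 6·108 + (-24)·(-250) = 9208; w2·w2 = 20·20 + 6·6 + (-24)·(-24) = 1012
λ ≈ 9208/1012 = 9.099

9.099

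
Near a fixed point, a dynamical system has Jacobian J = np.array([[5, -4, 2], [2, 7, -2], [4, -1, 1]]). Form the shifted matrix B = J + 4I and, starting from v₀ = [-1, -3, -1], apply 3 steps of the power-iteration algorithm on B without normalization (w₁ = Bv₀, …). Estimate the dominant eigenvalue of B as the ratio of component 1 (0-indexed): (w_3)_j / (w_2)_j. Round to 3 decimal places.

μ ≈ 10.301

B = J + 4I has rows (9, -4, 2); (2, 11, -2); (4, -1, 5)
w1 = Bv₀ = (9·(-1) + (-4)·(-3) + 2·(-1); 2·(-1) + 11·(-3) + (-2)·(-1); 4·(-1) + (-1)·(-3) + 5·(-1)) = (1, -33, -6)
w2 = Bw1 = (9·1 + (-4)·(-33) + 2·(-6); 2·1 + 11·(-33) + (-2)·(-6); 4·1 + (-1)·(-33) + 5·(-6)) = (129, -349, 7)
w3 = Bw2 = (2571, -3595, 900)
Ratio: -3595/-349 = 10.301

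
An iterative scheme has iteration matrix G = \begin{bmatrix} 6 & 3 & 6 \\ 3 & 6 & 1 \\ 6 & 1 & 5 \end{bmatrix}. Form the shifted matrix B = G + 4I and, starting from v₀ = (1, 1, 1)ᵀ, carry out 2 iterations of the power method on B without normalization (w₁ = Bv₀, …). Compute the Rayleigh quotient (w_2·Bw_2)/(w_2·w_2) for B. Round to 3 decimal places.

B = G + 4I has rows (10, 3, 6); (3, 10, 1); (6, 1, 9)
w1 = Bv₀ = (10·1 + 3·1 + 6·1; 3·1 + 10·1 + 1·1; 6·1 + 1·1 + 9·1) = (19, 14, 16)
w2 = Bw1 = (10·19 + 3·14 + 6·16; 3·19 + 10·14 + 1·16; 6·19 + 1·14 + 9·16) = (328, 213, 272)
Bw2 = (5551, 3386, 4629)
w2·Bw2 = 3801034; w2·w2 = 226937; μ ≈ 3801034/226937 = 16.749

16.749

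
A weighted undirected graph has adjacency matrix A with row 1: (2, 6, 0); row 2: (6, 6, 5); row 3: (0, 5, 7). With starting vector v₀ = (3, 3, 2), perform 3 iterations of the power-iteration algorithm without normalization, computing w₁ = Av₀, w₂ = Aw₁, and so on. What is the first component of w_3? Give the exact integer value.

4038

w1 = Av₀ = (2·3 + 6·3 + 0·2; 6·3 + 6·3 + 5·2; 0·3 + 5·3 + 7·2) = (24, 46, 29)
w2 = Aw1 = (2·24 + 6·46 + 0·29; 6·24 + 6·46 + 5·29; 0·24 + 5·46 + 7·29) = (324, 565, 433)
w3 = Aw2 = (4038, 7499, 5856)
The requested component of w3 is 4038.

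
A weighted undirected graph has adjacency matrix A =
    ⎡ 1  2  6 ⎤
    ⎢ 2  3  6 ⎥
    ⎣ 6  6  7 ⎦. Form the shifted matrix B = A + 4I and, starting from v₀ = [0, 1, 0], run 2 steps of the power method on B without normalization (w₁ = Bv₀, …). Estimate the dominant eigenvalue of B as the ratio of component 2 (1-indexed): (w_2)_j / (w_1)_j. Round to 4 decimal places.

12.7143

B = A + 4I has rows (5, 2, 6); (2, 7, 6); (6, 6, 11)
w1 = Bv₀ = (5·0 + 2·1 + 6·0; 2·0 + 7·1 + 6·0; 6·0 + 6·1 + 11·0) = (2, 7, 6)
w2 = Bw1 = (5·2 + 2·7 + 6·6; 2·2 + 7·7 + 6·6; 6·2 + 6·7 + 11·6) = (60, 89, 120)
Ratio: 89/7 = 12.7143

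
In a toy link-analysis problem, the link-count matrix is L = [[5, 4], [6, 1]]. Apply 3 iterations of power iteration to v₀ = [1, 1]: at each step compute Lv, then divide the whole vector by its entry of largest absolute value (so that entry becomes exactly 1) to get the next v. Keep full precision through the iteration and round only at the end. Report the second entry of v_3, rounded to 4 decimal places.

Lv0 = (9.00000, 7.00000); divide by 9.00000 → v1 = (1.00000, 0.77778)
Lv1 = (8.11111, 6.77778); divide by 8.11111 → v2 = (1.00000, 0.83562)
Lv2 = (8.34247, 6.83562); divide by 8.34247 → v3 = (1.00000, 0.81938)
Requested entry of v3: 499/609 = 0.8194

0.8194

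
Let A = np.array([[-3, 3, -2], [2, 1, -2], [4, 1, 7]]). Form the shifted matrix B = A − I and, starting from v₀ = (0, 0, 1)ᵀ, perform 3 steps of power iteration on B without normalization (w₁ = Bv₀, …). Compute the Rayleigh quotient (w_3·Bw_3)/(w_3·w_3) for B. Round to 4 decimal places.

B = A − I has rows (-4, 3, -2); (2, 0, -2); (4, 1, 6)
w1 = Bv₀ = ((-4)·0 + 3·0 + (-2)·1; 2·0 + 0·0 + (-2)·1; 4·0 + 1·0 + 6·1) = (-2, -2, 6)
w2 = Bw1 = ((-4)·(-2) + 3·(-2) + (-2)·6; 2·(-2) + 0·(-2) + (-2)·6; 4·(-2) + 1·(-2) + 6·6) = (-10, -16, 26)
w3 = Bw2 = (-60, -72, 100)
Bw3 = (-176, -320, 288)
w3·Bw3 = 62400; w3·w3 = 18784; μ ≈ 62400/18784 = 3.3220

3.3220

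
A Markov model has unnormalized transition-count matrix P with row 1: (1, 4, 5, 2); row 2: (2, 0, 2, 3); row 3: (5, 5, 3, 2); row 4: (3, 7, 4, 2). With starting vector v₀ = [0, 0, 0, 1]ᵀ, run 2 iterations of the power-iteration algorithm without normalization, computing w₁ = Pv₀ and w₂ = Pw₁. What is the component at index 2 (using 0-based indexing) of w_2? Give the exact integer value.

w1 = Pv₀ = (2, 3, 2, 2)
w2 = Pw1 = (28, 14, 35, 39)
The requested component of w2 is 35.

35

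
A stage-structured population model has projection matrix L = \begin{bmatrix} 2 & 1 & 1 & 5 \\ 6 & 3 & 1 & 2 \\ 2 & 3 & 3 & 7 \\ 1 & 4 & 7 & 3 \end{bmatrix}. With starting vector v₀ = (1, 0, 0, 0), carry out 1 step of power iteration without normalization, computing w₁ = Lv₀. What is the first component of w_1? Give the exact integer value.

w1 = Lv₀ = (2·1 + 1·0 + 1·0 + 5·0; 6·1 + 3·0 + 1·0 + 2·0; 2·1 + 3·0 + 3·0 + 7·0; 1·1 + 4·0 + 7·0 + 3·0) = (2, 6, 2, 1)
The requested component of w1 is 2.

2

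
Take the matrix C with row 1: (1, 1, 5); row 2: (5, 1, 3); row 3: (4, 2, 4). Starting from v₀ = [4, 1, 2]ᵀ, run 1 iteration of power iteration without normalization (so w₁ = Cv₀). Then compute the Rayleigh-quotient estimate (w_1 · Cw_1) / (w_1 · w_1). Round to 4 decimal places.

w1 = Cv₀ = (1·4 + 1·1 + 5·2; 5·4 + 1·1 + 3·2; 4·4 + 2·1 + 4·2) = (15, 27, 26)
Cw1 = (172, 180, 218)
w1·Cw1 = 15·172 + 27·180 + 26·218 = 13108; w1·w1 = 15·15 + 27·27 + 26·26 = 1630
λ ≈ 13108/1630 = 8.0417

λ ≈ 8.0417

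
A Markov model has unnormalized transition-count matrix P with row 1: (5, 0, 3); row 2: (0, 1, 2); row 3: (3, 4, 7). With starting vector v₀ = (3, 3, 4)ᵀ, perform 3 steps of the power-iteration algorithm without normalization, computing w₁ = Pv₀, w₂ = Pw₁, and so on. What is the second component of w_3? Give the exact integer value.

1045

w1 = Pv₀ = (5·3 + 0·3 + 3·4; 0·3 + 1·3 + 2·4; 3·3 + 4·3 + 7·4) = (27, 11, 49)
w2 = Pw1 = (5·27 + 0·11 + 3·49; 0·27 + 1·11 + 2·49; 3·27 + 4·11 + 7·49) = (282, 109, 468)
w3 = Pw2 = (2814, 1045, 4558)
The requested component of w3 is 1045.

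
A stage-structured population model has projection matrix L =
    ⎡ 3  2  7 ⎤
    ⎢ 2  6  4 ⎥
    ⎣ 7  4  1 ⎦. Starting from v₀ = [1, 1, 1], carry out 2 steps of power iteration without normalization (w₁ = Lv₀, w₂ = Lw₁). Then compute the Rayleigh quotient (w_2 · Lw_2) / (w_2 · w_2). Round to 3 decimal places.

λ ≈ 12.000

w1 = Lv₀ = (3·1 + 2·1 + 7·1; 2·1 + 6·1 + 4·1; 7·1 + 4·1 + 1·1) = (12, 12, 12)
w2 = Lw1 = (3·12 + 2·12 + 7·12; 2·12 + 6·12 + 4·12; 7·12 + 4·12 + 1·12) = (144, 144, 144)
Lw2 = (1728, 1728, 1728)
w2·Lw2 = 144·1728 + 144·1728 + 144·1728 = 746496; w2·w2 = 144·144 + 144·144 + 144·144 = 62208
λ ≈ 746496/62208 = 12.000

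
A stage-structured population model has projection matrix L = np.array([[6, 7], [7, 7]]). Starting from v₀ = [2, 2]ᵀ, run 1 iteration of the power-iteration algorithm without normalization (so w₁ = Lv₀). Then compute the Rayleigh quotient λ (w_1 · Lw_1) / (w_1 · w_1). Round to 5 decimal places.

w1 = Lv₀ = (6·2 + 7·2; 7·2 + 7·2) = (26, 28)
Lw1 = (352, 378)
w1·Lw1 = 26·352 + 28·378 = 19736; w1·w1 = 26·26 + 28·28 = 1460
λ ≈ 19736/1460 = 13.51781

λ ≈ 13.51781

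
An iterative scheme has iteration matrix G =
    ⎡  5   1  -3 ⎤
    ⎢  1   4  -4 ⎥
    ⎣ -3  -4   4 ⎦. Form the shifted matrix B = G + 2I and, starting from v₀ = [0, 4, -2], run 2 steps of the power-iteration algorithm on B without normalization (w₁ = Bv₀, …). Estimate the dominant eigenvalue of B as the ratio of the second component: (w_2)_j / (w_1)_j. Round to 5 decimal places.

9.81250

B = G + 2I has rows (7, 1, -3); (1, 6, -4); (-3, -4, 6)
w1 = Bv₀ = (10, 32, -28)
w2 = Bw1 = (186, 314, -326)
Ratio: 314/32 = 9.81250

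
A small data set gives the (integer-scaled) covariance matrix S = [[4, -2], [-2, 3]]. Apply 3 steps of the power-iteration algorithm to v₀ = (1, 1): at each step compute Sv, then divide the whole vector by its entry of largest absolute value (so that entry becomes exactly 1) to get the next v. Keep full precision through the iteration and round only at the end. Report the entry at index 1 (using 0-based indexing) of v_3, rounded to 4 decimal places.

Sv0 = (2.00000, 1.00000); divide by 2.00000 → v1 = (1.00000, 0.50000)
Sv1 = (3.00000, -0.50000); divide by 3.00000 → v2 = (1.00000, -0.16667)
Sv2 = (4.33333, -2.50000); divide by 4.33333 → v3 = (1.00000, -0.57692)
Requested entry of v3: -15/26 = -0.5769

-0.5769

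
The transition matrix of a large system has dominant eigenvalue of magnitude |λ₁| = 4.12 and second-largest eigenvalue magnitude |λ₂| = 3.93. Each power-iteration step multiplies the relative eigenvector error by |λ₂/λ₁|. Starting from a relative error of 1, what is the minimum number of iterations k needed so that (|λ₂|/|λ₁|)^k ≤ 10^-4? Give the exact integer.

196

|λ₂/λ₁| = 3.93/4.12 = 0.95388
Need k ≥ ln(10^-4) / ln(0.95388) = -9.2103 / -0.0472 ≈ 195.078
Smallest integer k satisfying the bound: 196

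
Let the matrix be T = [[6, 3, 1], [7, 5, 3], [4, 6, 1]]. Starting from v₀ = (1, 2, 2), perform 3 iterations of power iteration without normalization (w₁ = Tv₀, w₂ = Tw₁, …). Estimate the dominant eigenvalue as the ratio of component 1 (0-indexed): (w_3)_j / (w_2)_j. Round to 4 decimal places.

11.8652

w1 = Tv₀ = (14, 23, 18)
w2 = Tw1 = (171, 267, 212)
w3 = Tw2 = (2039, 3168, 2498)
Ratio at component: 3168 / 267 = 11.8652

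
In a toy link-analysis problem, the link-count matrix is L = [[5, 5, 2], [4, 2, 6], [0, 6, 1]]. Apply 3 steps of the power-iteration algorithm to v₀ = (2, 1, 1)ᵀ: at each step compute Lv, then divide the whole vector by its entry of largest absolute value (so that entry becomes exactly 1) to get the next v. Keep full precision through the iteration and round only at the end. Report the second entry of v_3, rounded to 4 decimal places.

Lv0 = (17.00000, 16.00000, 7.00000); divide by 17.00000 → v1 = (1.00000, 0.94118, 0.41176)
Lv1 = (10.52941, 8.35294, 6.05882); divide by 10.52941 → v2 = (1.00000, 0.79330, 0.57542)
Lv2 = (10.11732, 9.03911, 5.33520); divide by 10.11732 → v3 = (1.00000, 0.89343, 0.52733)
Requested entry of v3: 1618/1811 = 0.8934

0.8934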